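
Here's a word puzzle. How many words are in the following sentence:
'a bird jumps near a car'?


Split into words: a | bird | jumps | near | a | car = 6 words.

6


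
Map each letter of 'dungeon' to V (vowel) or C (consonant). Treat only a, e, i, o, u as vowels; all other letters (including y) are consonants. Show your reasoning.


Letter mapping: d = C, u = V, n = C, g = C, e = V, o = V, n = C.

CVCCVVC


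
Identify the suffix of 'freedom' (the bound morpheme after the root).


The word 'freedom' = 'free' (root) + '-dom' (suffix). The suffix is '-dom'.

dom


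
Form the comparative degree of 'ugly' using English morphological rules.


Apply comparative formation (consonant + y: change y to i, add -er): 'ugly' -> 'uglier'.

uglier


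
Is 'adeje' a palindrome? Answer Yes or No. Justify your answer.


Forward: 'adeje'
Reversed: 'ejeda'
They differ.

No


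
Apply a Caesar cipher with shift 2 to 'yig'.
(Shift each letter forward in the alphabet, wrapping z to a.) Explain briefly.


Shift each letter by 2: y -> a, i -> k, g -> i. Result: 'aki'.

aki


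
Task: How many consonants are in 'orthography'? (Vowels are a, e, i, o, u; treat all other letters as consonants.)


Consonants in 'orthography': r, t, h, g, r, p, h, y = 8 consonants.

8


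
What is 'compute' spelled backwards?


Reverse 'compute' character by character: 'etupmoc'.

etupmoc


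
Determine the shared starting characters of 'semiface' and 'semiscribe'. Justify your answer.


Compare from the start: 4 characters match: 'semi'. Mismatch at position 5: 'f' vs 's'.

semi


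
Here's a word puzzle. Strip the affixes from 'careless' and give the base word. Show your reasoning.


Remove suffix '-less' from 'careless' to get root 'care'.

care


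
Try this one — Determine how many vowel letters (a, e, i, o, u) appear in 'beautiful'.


Vowels in 'beautiful': e, a, u, i, u = 5 vowels.

5


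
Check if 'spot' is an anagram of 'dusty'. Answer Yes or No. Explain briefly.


Sorted letters of 'spot': 'opst'
Sorted letters of 'dusty': 'dstuy'
They do not match.

No


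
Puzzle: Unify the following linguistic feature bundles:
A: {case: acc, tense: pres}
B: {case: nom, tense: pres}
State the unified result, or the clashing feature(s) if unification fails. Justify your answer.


Compare features:
case: A=acc vs B=nom -> CLASH
tense: A=pres vs B=pres -> unified: pres
Clash detected on feature 'case' (acc vs nom); unification fails.

CLASH on 'case' (acc vs nom)


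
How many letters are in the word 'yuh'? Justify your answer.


Spell out 'yuh' and number each letter: y(1), u(2), h(3). Total: 3 letters.

3


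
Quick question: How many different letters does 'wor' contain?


Unique letters in 'wor': {o, r, w} = 3 distinct letters.

3


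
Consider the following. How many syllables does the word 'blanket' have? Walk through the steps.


Break 'blanket' into syllables: blan-ket -> blan | ket = 2 syllables

2 syllables


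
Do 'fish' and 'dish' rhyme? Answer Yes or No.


Rime (stressed vowel + following sounds) of 'fish': -ish = /ɪʃ/
Rime of 'dish': -ish = /ɪʃ/
/ɪʃ/ and /ɪʃ/ are the same ending sound, so the words rhyme.

Yes


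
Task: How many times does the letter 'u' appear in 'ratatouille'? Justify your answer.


Letter 'u' in 'ratatouille': found at position(s) 7 = 1 occurrence(s).

1


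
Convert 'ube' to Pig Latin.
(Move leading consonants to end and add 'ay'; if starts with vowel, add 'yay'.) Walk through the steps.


'ube' starts with a vowel, so add 'yay': 'ubeyay'.

ubeyay


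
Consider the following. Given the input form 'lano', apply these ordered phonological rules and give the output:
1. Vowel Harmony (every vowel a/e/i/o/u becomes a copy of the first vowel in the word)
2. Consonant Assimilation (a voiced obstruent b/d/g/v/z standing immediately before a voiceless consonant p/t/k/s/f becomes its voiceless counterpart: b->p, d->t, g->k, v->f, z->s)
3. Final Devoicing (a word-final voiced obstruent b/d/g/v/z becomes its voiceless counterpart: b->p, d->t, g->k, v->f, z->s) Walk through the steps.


Starting form: 'lano'
Rule 1: Vowel Harmony: all vowels become 'a' (matching first vowel). 'lano' -> 'lana'
Rule 2: Consonant Assimilation: no voiced obstruent (b/d/g/v/z) stands immediately before a voiceless consonant (p/t/k/s/f). No change.
Rule 3: Final Devoicing: the word ends in the vowel 'a', not a consonant. No change.
Final form: 'lana'

lana


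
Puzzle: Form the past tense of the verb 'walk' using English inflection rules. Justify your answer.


Apply rule: Add -ed. 'walk' becomes 'walked'.

walked


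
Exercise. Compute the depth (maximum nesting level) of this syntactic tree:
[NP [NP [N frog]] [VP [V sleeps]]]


Count bracket nesting levels:
'[' at pos 0: depth = 1
'[' at pos 4: depth = 2
'[' at pos 8: depth = 3
'[' at pos 18: depth = 2
'[' at pos 22: depth = 3
Maximum depth reached: 3

3


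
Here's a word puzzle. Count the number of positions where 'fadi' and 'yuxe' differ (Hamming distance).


Alignment:
Position 1: 'f' vs 'y' = DIFFER
Position 2: 'a' vs 'u' = DIFFER
Position 3: 'd' vs 'x' = DIFFER
Position 4: 'i' vs 'e' = DIFFER
Total differences: 4

4


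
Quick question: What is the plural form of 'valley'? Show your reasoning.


Apply rule: Add -s. 'valley' becomes 'valleys'.

valleys


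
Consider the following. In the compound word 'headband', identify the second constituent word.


Split 'headband' into 'head' + 'band'. The second part is 'band'.

band


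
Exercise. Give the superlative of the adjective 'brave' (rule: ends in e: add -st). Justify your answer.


Apply superlative formation (ends in e: add -st): 'brave' -> 'bravest'.

bravest


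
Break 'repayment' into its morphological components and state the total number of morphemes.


Step 1: Identify prefix: 're' (meaning: again)
Step 2: Identify root: 'pay'
Step 3: Identify suffix(es): 'ment'
Decomposition: re- (prefix: again) + pay (root) + -ment (suffix: action/result)
Total morphemes: 3

3 morphemes (re- (prefix: again) + pay (root) + -ment (suffix: action/result))


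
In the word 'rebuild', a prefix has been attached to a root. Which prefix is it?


The word 'rebuild' = 're' (prefix) + 'build' (root). The prefix is 're'.

re


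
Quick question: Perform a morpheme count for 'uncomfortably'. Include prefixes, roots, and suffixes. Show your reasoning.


Decomposition: un- (prefix) + comfort (root) + -able (suffix) + -ly (suffix) = 4 morpheme(s)

4 morphemes


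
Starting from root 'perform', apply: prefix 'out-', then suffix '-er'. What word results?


Step 1: Add prefix 'out-' to 'perform' = 'outperform'
Step 2: Add suffix '-er' to 'outperform' = 'outperformer'

outperformer


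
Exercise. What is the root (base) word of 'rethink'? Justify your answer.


Remove prefix 're' from 'rethink' to get root 'think'.

think


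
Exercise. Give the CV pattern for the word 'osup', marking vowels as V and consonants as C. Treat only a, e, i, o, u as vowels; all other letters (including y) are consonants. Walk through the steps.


Letter mapping: o = V, s = C, u = V, p = C.

VCVC


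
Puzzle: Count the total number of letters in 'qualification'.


Spell out 'qualification' and number each letter: q(1), u(2), a(3), l(4), i(5), f(6), i(7), c(8), a(9), t(10), i(11), o(12), n(13). Total: 13 letters.

13


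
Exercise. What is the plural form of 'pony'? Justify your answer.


Apply rule: Change -y to -ies (consonant + y). 'pony' becomes 'ponies'.

ponies


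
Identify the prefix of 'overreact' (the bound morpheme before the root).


The word 'overreact' = 'over' (prefix) + 'react' (root). The prefix is 'over'.

over


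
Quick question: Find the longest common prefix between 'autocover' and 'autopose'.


Compare from the start: 4 characters match: 'auto'. Mismatch at position 5: 'c' vs 'p'.

auto


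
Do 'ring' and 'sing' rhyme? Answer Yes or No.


Rime (stressed vowel + following sounds) of 'ring': -ing = /ɪŋ/
Rime of 'sing': -ing = /ɪŋ/
/ɪŋ/ and /ɪŋ/ are the same ending sound, so the words rhyme.

Yes


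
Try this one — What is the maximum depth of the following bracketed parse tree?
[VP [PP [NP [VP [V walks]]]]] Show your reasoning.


Count bracket nesting levels:
'[' at pos 0: depth = 1
'[' at pos 4: depth = 2
'[' at pos 8: depth = 3
'[' at pos 12: depth = 4
'[' at pos 16: depth = 5
Maximum depth reached: 5

5


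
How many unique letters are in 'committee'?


Unique letters in 'committee': {c, e, i, m, o, t} = 6 distinct letters.

6


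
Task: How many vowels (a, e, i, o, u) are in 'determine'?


Vowels in 'determine': e, e, i, e = 4 vowels.

4


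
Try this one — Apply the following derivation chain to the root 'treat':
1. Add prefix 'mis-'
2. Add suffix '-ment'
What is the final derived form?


Step 1: Add prefix 'mis-' to 'treat' = 'mistreat'
Step 2: Add suffix '-ment' to 'mistreat' = 'mistreatment'

mistreatment


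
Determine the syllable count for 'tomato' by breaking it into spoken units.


Break 'tomato' into syllables: to-ma-to -> to | ma | to = 3 syllables

3 syllables


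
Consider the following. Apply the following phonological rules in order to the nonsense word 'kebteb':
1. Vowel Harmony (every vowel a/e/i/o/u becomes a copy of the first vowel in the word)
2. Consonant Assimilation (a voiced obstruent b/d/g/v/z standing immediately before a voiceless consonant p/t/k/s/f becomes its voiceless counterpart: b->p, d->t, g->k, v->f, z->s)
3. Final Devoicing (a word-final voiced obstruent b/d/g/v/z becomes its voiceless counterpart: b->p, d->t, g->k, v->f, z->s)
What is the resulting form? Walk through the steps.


Starting form: 'kebteb'
Rule 1: Vowel Harmony: all vowels already match. No change.
Rule 2: Consonant Assimilation: voiced obstruent before voiceless consonant becomes voiceless ('bt' -> 'pt'). 'kebteb' -> 'kepteb'
Rule 3: Final Devoicing: word-final voiced obstruent 'b' becomes voiceless 'p'. 'kepteb' -> 'keptep'
Final form: 'keptep'

keptep


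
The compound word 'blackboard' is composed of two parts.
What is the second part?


Split 'blackboard' into 'black' + 'board'. The second part is 'board'.

board


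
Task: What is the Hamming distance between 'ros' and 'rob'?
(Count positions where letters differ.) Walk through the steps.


Alignment:
Position 1: 'r' vs 'r' = match
Position 2: 'o' vs 'o' = match
Position 3: 's' vs 'b' = DIFFER
Total differences: 1

1


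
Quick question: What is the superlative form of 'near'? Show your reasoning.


Apply superlative formation (add -est): 'near' -> 'nearest'.

nearest


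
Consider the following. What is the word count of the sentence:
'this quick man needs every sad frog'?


Split into words: this | quick | man | needs | every | sad | frog = 7 words.

7


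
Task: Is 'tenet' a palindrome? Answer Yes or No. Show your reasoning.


Forward: 'tenet'
Reversed: 'tenet'
They are identical.

Yes


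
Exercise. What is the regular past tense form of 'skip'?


Apply rule: Double final consonant and add -ed. 'skip' becomes 'skipped'.

skipped


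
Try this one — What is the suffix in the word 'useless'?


The word 'useless' = 'use' (root) + '-less' (suffix). The suffix is '-less'.

less


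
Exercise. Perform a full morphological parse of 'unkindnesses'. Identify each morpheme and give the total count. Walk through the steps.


Step 1: Identify prefix: 'un' (meaning: not/reverse)
Step 2: Identify root: 'kind'
Step 3: Identify suffix(es): 'ness, es'
Decomposition: un- (prefix: not/reverse) + kind (root) + -ness (suffix: state of) + -es (plural)
Total morphemes: 4

4 morphemes (un- (prefix: not/reverse) + kind (root) + -ness (suffix: state of) + -es (plural))


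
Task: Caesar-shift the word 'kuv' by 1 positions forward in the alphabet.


Shift each letter by 1: k -> l, u -> v, v -> w. Result: 'lvw'.

lvw


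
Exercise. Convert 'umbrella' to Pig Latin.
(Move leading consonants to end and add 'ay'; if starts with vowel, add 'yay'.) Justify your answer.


'umbrella' starts with a vowel, so add 'yay': 'umbrellayay'.

umbrellayay


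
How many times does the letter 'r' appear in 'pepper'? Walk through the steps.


Letter 'r' in 'pepper': found at position(s) 6 = 1 occurrence(s).

1


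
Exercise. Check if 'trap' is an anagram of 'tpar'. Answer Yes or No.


Sorted letters of 'trap': 'aprt'
Sorted letters of 'tpar': 'aprt'
They match.

Yes


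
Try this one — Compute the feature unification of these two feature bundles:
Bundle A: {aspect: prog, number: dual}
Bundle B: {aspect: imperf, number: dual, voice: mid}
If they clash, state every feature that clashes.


Compare features:
aspect: A=prog vs B=imperf -> CLASH
number: A=dual vs B=dual -> unified: dual
voice: A=_ vs B=mid -> unified: mid
Clash detected on feature 'aspect' (prog vs imperf); unification fails.

CLASH on 'aspect' (prog vs imperf)


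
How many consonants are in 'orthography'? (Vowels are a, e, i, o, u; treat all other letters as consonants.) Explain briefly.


Consonants in 'orthography': r, t, h, g, r, p, h, y = 8 consonants.

8


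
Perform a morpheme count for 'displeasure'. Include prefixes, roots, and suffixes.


Decomposition: dis- (prefix) + please (root) + -ure (suffix) = 3 morpheme(s)

3 morphemes


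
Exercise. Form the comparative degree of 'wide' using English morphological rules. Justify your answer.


Apply comparative formation (ends in e: add -r): 'wide' -> 'wider'.

wider


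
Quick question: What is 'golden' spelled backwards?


Reverse 'golden' character by character: 'nedlog'.

nedlog


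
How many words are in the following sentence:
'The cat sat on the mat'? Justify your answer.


Split into words: The | cat | sat | on | the | mat = 6 words.

6


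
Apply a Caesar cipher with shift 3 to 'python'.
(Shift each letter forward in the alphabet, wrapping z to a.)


Shift each letter by 3: p -> s, y -> b, t -> w, h -> k, o -> r, n -> q. Result: 'sbwkrq'.

sbwkrq


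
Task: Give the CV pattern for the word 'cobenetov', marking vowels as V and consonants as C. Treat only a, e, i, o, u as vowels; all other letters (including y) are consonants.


Letter mapping: c = C, o = V, b = C, e = V, n = C, e = V, t = C, o = V, v = C.

CVCVCVCVC


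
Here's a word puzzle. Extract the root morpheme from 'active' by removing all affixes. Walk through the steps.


Remove suffix '-ive' from 'active' to get root 'act'.

act


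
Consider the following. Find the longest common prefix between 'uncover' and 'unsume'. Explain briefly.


Compare from the start: 2 characters match: 'un'. Mismatch at position 3: 'c' vs 's'.

un


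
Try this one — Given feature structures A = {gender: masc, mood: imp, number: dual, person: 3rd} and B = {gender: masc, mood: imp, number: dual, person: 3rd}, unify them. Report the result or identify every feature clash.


Compare features:
gender: A=masc vs B=masc -> unified: masc
mood: A=imp vs B=imp -> unified: imp
number: A=dual vs B=dual -> unified: dual
person: A=3rd vs B=3rd -> unified: 3rd
No clashes found.

Unified: {gender: masc, mood: imp, number: dual, person: 3rd}


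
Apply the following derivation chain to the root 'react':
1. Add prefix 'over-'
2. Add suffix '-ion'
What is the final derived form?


Step 1: Add prefix 'over-' to 'react' = 'overreact'
Step 2: Add suffix '-ion' to 'overreact' = 'overreaction'

overreaction


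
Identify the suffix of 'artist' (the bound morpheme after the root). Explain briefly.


The word 'artist' = 'art' (root) + '-ist' (suffix). The suffix is '-ist'.

ist


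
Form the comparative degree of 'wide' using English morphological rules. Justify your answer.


Apply comparative formation (ends in e: add -r): 'wide' -> 'wider'.

wider


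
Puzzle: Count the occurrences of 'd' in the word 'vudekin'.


Letter 'd' in 'vudekin': found at position(s) 3 = 1 occurrence(s).

1


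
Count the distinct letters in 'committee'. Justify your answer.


Unique letters in 'committee': {c, e, i, m, o, t} = 6 distinct letters.

6


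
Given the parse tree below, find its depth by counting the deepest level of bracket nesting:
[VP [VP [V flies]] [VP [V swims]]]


Count bracket nesting levels:
'[' at pos 0: depth = 1
'[' at pos 4: depth = 2
'[' at pos 8: depth = 3
'[' at pos 19: depth = 2
'[' at pos 23: depth = 3
Maximum depth reached: 3

3


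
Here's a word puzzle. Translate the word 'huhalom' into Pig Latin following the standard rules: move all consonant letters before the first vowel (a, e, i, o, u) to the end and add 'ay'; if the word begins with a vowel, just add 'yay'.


'huhalom': move consonant cluster 'h' to end and add 'ay': 'uhalomhay'.

uhalomhay


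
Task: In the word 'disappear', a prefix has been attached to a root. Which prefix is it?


The word 'disappear' = 'dis' (prefix) + 'appear' (root). The prefix is 'dis'.

dis


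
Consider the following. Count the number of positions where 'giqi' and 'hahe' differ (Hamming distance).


Alignment:
Position 1: 'g' vs 'h' = DIFFER
Position 2: 'i' vs 'a' = DIFFER
Position 3: 'q' vs 'h' = DIFFER
Position 4: 'i' vs 'e' = DIFFER
Total differences: 4

4


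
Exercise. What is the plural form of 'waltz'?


Apply rule: Add -es (sibilant/fricative ending). 'waltz' becomes 'waltzes'.

waltzes


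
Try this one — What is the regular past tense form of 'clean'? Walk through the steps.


Apply rule: Add -ed. 'clean' becomes 'cleaned'.

cleaned


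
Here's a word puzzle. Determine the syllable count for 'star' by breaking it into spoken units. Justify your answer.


Break 'star' into syllables: star -> star = 1 syllable

1 syllable


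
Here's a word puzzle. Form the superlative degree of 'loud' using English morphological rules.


Apply superlative formation (add -est): 'loud' -> 'loudest'.

loudest


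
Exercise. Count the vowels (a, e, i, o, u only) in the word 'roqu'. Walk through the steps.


Vowels in 'roqu': o, u = 2 vowels.

2


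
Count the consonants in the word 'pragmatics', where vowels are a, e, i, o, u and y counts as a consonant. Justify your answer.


Consonants in 'pragmatics': p, r, g, m, t, c, s = 7 consonants.

7


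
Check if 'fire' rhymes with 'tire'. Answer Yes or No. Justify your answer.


Rime (stressed vowel + following sounds) of 'fire': -ire = /aɪər/
Rime of 'tire': -ire = /aɪər/
/aɪər/ and /aɪər/ are the same ending sound, so the words rhyme.

Yes


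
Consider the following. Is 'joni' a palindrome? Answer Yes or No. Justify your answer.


Forward: 'joni'
Reversed: 'inoj'
They differ.

No


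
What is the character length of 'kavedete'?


Spell out 'kavedete' and number each letter: k(1), a(2), v(3), e(4), d(5), e(6), t(7), e(8). Total: 8 letters.

8


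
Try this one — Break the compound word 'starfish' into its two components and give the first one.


Split 'starfish' into 'star' + 'fish'. The first part is 'star'.

star


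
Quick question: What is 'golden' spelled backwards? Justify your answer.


Reverse 'golden' character by character: 'nedlog'.

nedlog


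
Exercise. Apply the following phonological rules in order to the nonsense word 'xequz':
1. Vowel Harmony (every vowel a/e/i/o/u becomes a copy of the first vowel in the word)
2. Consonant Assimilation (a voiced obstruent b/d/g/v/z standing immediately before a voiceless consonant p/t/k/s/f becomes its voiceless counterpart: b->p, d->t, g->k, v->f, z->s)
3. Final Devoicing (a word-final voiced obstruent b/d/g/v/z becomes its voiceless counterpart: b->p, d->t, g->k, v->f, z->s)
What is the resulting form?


Starting form: 'xequz'
Rule 1: Vowel Harmony: all vowels become 'e' (matching first vowel). 'xequz' -> 'xeqez'
Rule 2: Consonant Assimilation: no voiced obstruent (b/d/g/v/z) stands immediately before a voiceless consonant (p/t/k/s/f). No change.
Rule 3: Final Devoicing: word-final voiced obstruent 'z' becomes voiceless 's'. 'xeqez' -> 'xeqes'
Final form: 'xeqes'

xeqes


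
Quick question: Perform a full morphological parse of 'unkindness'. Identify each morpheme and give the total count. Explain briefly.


Step 1: Identify prefix: 'un' (meaning: not/reverse)
Step 2: Identify root: 'kind'
Step 3: Identify suffix(es): 'ness'
Decomposition: un- (prefix: not/reverse) + kind (root) + -ness (suffix: state of)
Total morphemes: 3

3 morphemes (un- (prefix: not/reverse) + kind (root) + -ness (suffix: state of))


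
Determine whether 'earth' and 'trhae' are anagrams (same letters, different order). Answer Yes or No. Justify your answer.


Sorted letters of 'earth': 'aehrt'
Sorted letters of 'trhae': 'aehrt'
They match.

Yes


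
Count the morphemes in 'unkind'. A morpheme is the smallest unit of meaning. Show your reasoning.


Decomposition: un- (prefix) + kind (root) = 2 morpheme(s)

2 morphemes


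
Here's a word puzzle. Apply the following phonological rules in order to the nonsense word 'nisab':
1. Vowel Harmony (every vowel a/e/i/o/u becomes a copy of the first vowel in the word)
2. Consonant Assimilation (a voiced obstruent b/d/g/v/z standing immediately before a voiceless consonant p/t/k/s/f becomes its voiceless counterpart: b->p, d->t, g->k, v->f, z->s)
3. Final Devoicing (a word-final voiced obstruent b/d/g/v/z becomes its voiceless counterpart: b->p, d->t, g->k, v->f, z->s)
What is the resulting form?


Starting form: 'nisab'
Rule 1: Vowel Harmony: all vowels become 'i' (matching first vowel). 'nisab' -> 'nisib'
Rule 2: Consonant Assimilation: no voiced obstruent (b/d/g/v/z) stands immediately before a voiceless consonant (p/t/k/s/f). No change.
Rule 3: Final Devoicing: word-final voiced obstruent 'b' becomes voiceless 'p'. 'nisib' -> 'nisip'
Final form: 'nisip'

nisip


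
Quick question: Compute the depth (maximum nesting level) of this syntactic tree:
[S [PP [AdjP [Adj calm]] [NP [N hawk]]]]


Count bracket nesting levels:
'[' at pos 0: depth = 1
'[' at pos 3: depth = 2
'[' at pos 7: depth = 3
'[' at pos 13: depth = 4
'[' at pos 25: depth = 3
'[' at pos 29: depth = 4
Maximum depth reached: 4

4


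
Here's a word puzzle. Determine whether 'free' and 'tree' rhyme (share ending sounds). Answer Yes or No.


Rime (stressed vowel + following sounds) of 'free': -ee = /iː/
Rime of 'tree': -ee = /iː/
/iː/ and /iː/ are the same ending sound, so the words rhyme.

Yes


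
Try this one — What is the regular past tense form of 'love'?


Apply rule: Add -d (word ends in -e). 'love' becomes 'loved'.

loved


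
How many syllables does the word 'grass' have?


Break 'grass' into syllables: grass -> grass = 1 syllable

1 syllable


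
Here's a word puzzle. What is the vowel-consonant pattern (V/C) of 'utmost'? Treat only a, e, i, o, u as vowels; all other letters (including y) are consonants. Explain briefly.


Letter mapping: u = V, t = C, m = C, o = V, s = C, t = C.

VCCVCC


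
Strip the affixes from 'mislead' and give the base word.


Remove prefix 'mis' from 'mislead' to get root 'lead'.

lead


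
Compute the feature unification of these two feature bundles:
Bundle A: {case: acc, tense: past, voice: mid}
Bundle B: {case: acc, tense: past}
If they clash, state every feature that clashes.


Compare features:
case: A=acc vs B=acc -> unified: acc
tense: A=past vs B=past -> unified: past
voice: A=mid vs B=_ -> unified: mid
No clashes found.

Unified: {case: acc, tense: past, voice: mid}


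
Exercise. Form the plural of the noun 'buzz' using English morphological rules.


Apply rule: Add -es (sibilant/fricative ending). 'buzz' becomes 'buzzes'.

buzzes


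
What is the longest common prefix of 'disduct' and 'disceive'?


Compare from the start: 3 characters match: 'dis'. Mismatch at position 4: 'd' vs 'c'.

dis


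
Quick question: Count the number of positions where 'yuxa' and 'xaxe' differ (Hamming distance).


Alignment:
Position 1: 'y' vs 'x' = DIFFER
Position 2: 'u' vs 'a' = DIFFER
Position 3: 'x' vs 'x' = match
Position 4: 'a' vs 'e' = DIFFER
Total differences: 3

3


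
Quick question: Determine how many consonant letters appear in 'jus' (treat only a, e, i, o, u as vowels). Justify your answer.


Consonants in 'jus': j, s = 2 consonants.

2


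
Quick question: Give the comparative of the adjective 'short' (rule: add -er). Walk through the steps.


Apply comparative formation (add -er): 'short' -> 'shorter'.

shorter


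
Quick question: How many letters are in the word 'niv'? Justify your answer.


Spell out 'niv' and number each letter: n(1), i(2), v(3). Total: 3 letters.

3


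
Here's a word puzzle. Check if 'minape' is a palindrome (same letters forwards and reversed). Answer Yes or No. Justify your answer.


Forward: 'minape'
Reversed: 'epanim'
They differ.

No


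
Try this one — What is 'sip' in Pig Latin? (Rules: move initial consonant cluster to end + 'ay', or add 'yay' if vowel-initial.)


'sip': move consonant cluster 's' to end and add 'ay': 'ipsay'.

ipsay


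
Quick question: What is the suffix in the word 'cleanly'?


The word 'cleanly' = 'clean' (root) + '-ly' (suffix). The suffix is '-ly'.

ly


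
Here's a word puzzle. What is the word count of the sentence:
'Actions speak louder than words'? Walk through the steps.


Split into words: Actions | speak | louder | than | words = 5 words.

5


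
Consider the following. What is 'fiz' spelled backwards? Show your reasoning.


Reverse 'fiz' character by character: 'zif'.

zif


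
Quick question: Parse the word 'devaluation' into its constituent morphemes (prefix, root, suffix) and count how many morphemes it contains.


Step 1: Identify prefix: 'de' (meaning: reverse/remove)
Step 2: Identify root: 'value'
Step 3: Identify suffix(es): 'ation'
Decomposition: de- (prefix: reverse/remove) + value (root) + -ation (suffix: act of)
Total morphemes: 3

3 morphemes (de- (prefix: reverse/remove) + value (root) + -ation (suffix: act of))


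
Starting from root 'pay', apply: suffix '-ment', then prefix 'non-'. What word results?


Step 1: Add suffix '-ment' to 'pay' = 'payment'
Step 2: Add prefix 'non-' to 'payment' = 'nonpayment'

nonpayment


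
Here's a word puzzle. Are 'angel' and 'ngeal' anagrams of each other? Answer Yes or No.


Sorted letters of 'angel': 'aegln'
Sorted letters of 'ngeal': 'aegln'
They match.

Yes


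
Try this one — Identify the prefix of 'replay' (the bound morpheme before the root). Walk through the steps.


The word 'replay' = 're' (prefix) + 'play' (root). The prefix is 're'.

re


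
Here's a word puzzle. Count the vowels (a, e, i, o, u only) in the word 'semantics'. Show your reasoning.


Vowels in 'semantics': e, a, i = 3 vowels.

3


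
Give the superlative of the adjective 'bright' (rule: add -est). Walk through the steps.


Apply superlative formation (add -est): 'bright' -> 'brightest'.

brightest


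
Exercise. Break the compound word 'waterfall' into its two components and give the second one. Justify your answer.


Split 'waterfall' into 'water' + 'fall'. The second part is 'fall'.

fall


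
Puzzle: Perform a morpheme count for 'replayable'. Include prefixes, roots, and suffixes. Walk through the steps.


Decomposition: re- (prefix) + play (root) + -able (suffix) = 3 morpheme(s)

3 morphemes


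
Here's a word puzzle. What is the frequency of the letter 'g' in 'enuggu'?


Letter 'g' in 'enuggu': found at position(s) 4, 5 = 2 occurrence(s).

2


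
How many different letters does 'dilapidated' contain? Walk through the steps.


Unique letters in 'dilapidated': {a, d, e, i, l, p, t} = 7 distinct letters.

7


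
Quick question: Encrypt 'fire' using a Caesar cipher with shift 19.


Shift each letter by 19: f -> y, i -> b, r -> k, e -> x. Result: 'ybkx'.

ybkx


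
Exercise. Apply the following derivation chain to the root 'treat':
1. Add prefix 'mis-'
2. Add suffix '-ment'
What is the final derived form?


Step 1: Add prefix 'mis-' to 'treat' = 'mistreat'
Step 2: Add suffix '-ment' to 'mistreat' = 'mistreatment'

mistreatment


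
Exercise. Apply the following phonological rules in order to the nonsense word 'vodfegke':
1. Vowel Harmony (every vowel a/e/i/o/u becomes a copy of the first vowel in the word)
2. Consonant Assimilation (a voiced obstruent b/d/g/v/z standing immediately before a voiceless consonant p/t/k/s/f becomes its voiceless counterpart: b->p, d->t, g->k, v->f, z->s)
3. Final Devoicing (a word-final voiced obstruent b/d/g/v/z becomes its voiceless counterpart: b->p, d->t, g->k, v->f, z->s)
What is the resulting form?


Starting form: 'vodfegke'
Rule 1: Vowel Harmony: all vowels become 'o' (matching first vowel). 'vodfegke' -> 'vodfogko'
Rule 2: Consonant Assimilation: voiced obstruent before voiceless consonant becomes voiceless ('df' -> 'tf', 'gk' -> 'kk'). 'vodfogko' -> 'votfokko'
Rule 3: Final Devoicing: the word ends in the vowel 'o', not a consonant. No change.
Final form: 'votfokko'

votfokko


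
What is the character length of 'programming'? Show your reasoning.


Spell out 'programming' and number each letter: p(1), r(2), o(3), g(4), r(5), a(6), m(7), m(8), i(9), n(10), g(11). Total: 11 letters.

11


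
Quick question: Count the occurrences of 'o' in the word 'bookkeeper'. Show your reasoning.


Letter 'o' in 'bookkeeper': found at position(s) 2, 3 = 2 occurrence(s).

2


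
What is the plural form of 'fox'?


Apply rule: Add -es (sibilant/fricative ending). 'fox' becomes 'foxes'.

foxes


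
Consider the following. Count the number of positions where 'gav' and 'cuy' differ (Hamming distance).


Alignment:
Position 1: 'g' vs 'c' = DIFFER
Position 2: 'a' vs 'u' = DIFFER
Position 3: 'v' vs 'y' = DIFFER
Total differences: 3

3


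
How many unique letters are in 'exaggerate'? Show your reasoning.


Unique letters in 'exaggerate': {a, e, g, r, t, x} = 6 distinct letters.

6


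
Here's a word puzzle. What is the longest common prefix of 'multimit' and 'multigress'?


Compare from the start: 5 characters match: 'multi'. Mismatch at position 6: 'm' vs 'g'.

multi


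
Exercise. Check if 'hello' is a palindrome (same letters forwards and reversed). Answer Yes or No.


Forward: 'hello'
Reversed: 'olleh'
They differ.

No


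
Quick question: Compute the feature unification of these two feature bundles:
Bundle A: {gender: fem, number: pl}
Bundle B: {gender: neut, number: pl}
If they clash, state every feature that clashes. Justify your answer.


Compare features:
gender: A=fem vs B=neut -> CLASH
number: A=pl vs B=pl -> unified: pl
Clash detected on feature 'gender' (fem vs neut); unification fails.

CLASH on 'gender' (fem vs neut)


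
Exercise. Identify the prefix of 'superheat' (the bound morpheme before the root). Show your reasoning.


The word 'superheat' = 'super' (prefix) + 'heat' (root). The prefix is 'super'.

super


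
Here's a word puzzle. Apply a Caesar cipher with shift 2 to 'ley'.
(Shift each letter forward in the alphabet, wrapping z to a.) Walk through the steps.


Shift each letter by 2: l -> n, e -> g, y -> a. Result: 'nga'.

nga


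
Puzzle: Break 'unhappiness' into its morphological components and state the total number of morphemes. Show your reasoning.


Step 1: Identify prefix: 'un' (meaning: not/reverse)
Step 2: Identify root: 'happy'
Step 3: Identify suffix(es): 'ness'
Decomposition: un- (prefix: not/reverse) + happy (root) + -ness (suffix: state of)
Total morphemes: 3

3 morphemes (un- (prefix: not/reverse) + happy (root) + -ness (suffix: state of))


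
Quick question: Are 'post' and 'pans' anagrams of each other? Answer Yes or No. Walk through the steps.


Sorted letters of 'post': 'opst'
Sorted letters of 'pans': 'anps'
They do not match.

No


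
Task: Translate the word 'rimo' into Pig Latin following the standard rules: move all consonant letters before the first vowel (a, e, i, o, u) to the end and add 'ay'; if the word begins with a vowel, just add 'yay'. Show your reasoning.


'rimo': move consonant cluster 'r' to end and add 'ay': 'imoray'.

imoray


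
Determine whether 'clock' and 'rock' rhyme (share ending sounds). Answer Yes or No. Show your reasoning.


Rime (stressed vowel + following sounds) of 'clock': -ock = /ɒk/
Rime of 'rock': -ock = /ɒk/
/ɒk/ and /ɒk/ are the same ending sound, so the words rhyme.

Yes


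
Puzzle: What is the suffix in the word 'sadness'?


The word 'sadness' = 'sad' (root) + '-ness' (suffix). The suffix is '-ness'.

ness


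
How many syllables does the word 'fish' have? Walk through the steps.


Break 'fish' into syllables: fish -> fish = 1 syllable

1 syllable


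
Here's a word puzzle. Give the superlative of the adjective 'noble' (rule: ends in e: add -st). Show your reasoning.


Apply superlative formation (ends in e: add -st): 'noble' -> 'noblest'.

noblest


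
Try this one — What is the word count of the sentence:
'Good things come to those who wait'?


Split into words: Good | things | come | to | those | who | wait = 7 words.

7


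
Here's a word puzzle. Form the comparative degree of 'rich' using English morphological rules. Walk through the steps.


Apply comparative formation (add -er): 'rich' -> 'richer'.

richer


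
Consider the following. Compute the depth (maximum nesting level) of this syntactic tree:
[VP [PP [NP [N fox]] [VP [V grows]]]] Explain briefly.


Count bracket nesting levels:
'[' at pos 0: depth = 1
'[' at pos 4: depth = 2
'[' at pos 8: depth = 3
'[' at pos 12: depth = 4
'[' at pos 21: depth = 3
'[' at pos 25: depth = 4
Maximum depth reached: 4

4


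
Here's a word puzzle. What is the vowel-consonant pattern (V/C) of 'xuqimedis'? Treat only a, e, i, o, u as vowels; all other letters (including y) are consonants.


Letter mapping: x = C, u = V, q = C, i = V, m = C, e = V, d = C, i = V, s = C.

CVCVCVCVC


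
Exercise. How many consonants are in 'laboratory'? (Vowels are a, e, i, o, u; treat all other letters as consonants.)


Consonants in 'laboratory': l, b, r, t, r, y = 6 consonants.

6


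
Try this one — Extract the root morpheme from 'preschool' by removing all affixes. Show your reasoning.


Remove prefix 'pre' from 'preschool' to get root 'school'.

school


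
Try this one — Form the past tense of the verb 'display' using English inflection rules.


Apply rule: Add -ed. 'display' becomes 'displayed'.

displayed


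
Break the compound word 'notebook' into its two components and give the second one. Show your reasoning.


Split 'notebook' into 'note' + 'book'. The second part is 'book'.

book


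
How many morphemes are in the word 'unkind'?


Decomposition: un- (prefix) + kind (root) = 2 morpheme(s)

2 morphemes


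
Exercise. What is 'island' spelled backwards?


Reverse 'island' character by character: 'dnalsi'.

dnalsi


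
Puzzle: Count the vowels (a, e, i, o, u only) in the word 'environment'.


Vowels in 'environment': e, i, o, e = 4 vowels.

4


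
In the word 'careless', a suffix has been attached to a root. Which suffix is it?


The word 'careless' = 'care' (root) + '-less' (suffix). The suffix is '-less'.

less


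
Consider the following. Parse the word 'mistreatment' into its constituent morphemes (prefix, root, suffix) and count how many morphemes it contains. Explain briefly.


Step 1: Identify prefix: 'mis' (meaning: wrongly)
Step 2: Identify root: 'treat'
Step 3: Identify suffix(es): 'ment'
Decomposition: mis- (prefix: wrongly) + treat (root) + -ment (suffix: action/result)
Total morphemes: 3

3 morphemes (mis- (prefix: wrongly) + treat (root) + -ment (suffix: action/result))


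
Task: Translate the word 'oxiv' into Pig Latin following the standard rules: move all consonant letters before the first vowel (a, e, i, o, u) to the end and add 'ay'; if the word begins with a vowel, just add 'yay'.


'oxiv' starts with a vowel, so add 'yay': 'oxivyay'.

oxivyay


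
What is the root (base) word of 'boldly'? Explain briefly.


Remove suffix '-ly' from 'boldly' to get root 'bold'.

bold


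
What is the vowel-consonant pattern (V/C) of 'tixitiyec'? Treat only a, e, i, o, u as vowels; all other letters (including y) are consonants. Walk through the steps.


Letter mapping: t = C, i = V, x = C, i = V, t = C, i = V, y = C, e = V, c = C.

CVCVCVCVC


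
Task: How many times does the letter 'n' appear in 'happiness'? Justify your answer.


Letter 'n' in 'happiness': found at position(s) 6 = 1 occurrence(s).

1


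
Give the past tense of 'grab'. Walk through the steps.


Apply rule: Double final consonant and add -ed. 'grab' becomes 'grabbed'.

grabbed


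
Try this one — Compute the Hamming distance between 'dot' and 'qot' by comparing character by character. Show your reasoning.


Alignment:
Position 1: 'd' vs 'q' = DIFFER
Position 2: 'o' vs 'o' = match
Position 3: 't' vs 't' = match
Total differences: 1

1


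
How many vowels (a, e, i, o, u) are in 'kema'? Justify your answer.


Vowels in 'kema': e, a = 2 vowels.

2


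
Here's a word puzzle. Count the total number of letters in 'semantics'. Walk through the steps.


Spell out 'semantics' and number each letter: s(1), e(2), m(3), a(4), n(5), t(6), i(7), c(8), s(9). Total: 9 letters.

9


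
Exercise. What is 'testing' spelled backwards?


Reverse 'testing' character by character: 'gnitset'.

gnitset


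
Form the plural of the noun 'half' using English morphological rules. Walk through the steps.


Apply rule: Change -f to -ves. 'half' becomes 'halves'.

halves


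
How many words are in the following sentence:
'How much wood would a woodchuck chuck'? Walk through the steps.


Split into words: How | much | wood | would | a | woodchuck | chuck = 7 words.

7


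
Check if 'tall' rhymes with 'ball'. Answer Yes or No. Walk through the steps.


Rime (stressed vowel + following sounds) of 'tall': -all = /ɔːl/
Rime of 'ball': -all = /ɔːl/
/ɔːl/ and /ɔːl/ are the same ending sound, so the words rhyme.

Yes


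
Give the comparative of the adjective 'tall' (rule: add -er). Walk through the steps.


Apply comparative formation (add -er): 'tall' -> 'taller'.

taller


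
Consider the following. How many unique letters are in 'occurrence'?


Unique letters in 'occurrence': {c, e, n, o, r, u} = 6 distinct letters.

6


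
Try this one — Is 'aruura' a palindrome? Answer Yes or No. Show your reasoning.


Forward: 'aruura'
Reversed: 'aruura'
They are identical.

Yes


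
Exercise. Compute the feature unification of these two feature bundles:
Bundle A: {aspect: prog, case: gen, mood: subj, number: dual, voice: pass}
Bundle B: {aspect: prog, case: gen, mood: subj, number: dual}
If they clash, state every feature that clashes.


Compare features:
aspect: A=prog vs B=prog -> unified: prog
case: A=gen vs B=gen -> unified: gen
mood: A=subj vs B=subj -> unified: subj
number: A=dual vs B=dual -> unified: dual
voice: A=pass vs B=_ -> unified: pass
No clashes found.

Unified: {aspect: prog, case: gen, mood: subj, number: dual, voice: pass}


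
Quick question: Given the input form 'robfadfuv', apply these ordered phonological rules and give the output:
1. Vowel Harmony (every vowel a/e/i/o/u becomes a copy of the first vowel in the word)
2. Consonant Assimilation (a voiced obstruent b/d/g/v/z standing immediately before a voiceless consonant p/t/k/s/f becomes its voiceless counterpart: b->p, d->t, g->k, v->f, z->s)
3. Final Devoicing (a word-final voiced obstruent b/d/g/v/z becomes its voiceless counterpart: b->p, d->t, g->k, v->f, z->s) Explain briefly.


Starting form: 'robfadfuv'
Rule 1: Vowel Harmony: all vowels become 'o' (matching first vowel). 'robfadfuv' -> 'robfodfov'
Rule 2: Consonant Assimilation: voiced obstruent before voiceless consonant becomes voiceless ('bf' -> 'pf', 'df' -> 'tf'). 'robfodfov' -> 'ropfotfov'
Rule 3: Final Devoicing: word-final voiced obstruent 'v' becomes voiceless 'f'. 'ropfotfov' -> 'ropfotfof'
Final form: 'ropfotfof'

ropfotfof
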